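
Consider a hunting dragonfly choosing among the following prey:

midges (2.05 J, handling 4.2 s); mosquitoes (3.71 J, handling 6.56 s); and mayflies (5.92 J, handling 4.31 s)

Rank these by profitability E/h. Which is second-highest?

mosquitoes

Profitability E/h (J/s): midges = 2.05/4.2 = 0.488, mosquitoes = 3.71/6.56 = 0.566, mayflies = 5.92/4.31 = 1.37.
Ranked: mayflies > mosquitoes > midges.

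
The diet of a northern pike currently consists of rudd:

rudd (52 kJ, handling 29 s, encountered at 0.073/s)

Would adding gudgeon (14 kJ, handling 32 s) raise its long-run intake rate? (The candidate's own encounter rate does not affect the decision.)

On rudd alone, R = ΣλE/(1+Σλh) = 3.796/3.117 = 1.218 kJ/s.
gudgeon: E/h = 14/32 = 0.4375 kJ/s.
Since 0.4375 < R, time spent handling gudgeon is better spent searching.

No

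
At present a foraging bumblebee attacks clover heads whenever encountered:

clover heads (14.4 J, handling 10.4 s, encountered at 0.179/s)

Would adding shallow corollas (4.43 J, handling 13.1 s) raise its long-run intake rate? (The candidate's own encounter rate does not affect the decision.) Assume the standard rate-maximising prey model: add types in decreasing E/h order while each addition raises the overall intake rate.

Intake rate on the current diet: R = (0.179×14.4) / (1 + 0.179×10.4) = 2.578/2.862 = 0.9008 J/s.
shallow corollas: E/h = 4.43/13.1 = 0.3382 J/s.
Since 0.3382 < R, time spent handling shallow corollas is better spent searching.

No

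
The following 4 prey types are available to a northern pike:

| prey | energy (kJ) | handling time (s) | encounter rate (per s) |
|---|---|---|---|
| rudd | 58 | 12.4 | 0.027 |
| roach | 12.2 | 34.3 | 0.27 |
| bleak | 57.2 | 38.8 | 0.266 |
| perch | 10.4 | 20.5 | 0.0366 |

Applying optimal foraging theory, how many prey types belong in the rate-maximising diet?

Rank by E/h (kJ/s): rudd 4.68, bleak 1.47, perch 0.507, roach 0.356. Include each in turn until the next type's E/h falls below the running intake rate.
Rate on top 1: 1.173. bleak: 1.47 > 1.173 → include.
Rate on top 2: 1.44. perch: 0.507 < 1.44 → exclude; stop.
Optimal diet: rudd, bleak — 2 of 4 types.

2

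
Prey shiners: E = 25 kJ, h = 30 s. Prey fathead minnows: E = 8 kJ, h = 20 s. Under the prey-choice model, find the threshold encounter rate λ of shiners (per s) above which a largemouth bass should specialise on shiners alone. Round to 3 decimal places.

0.031 per s

The zero-one rule: include fathead minnows iff E₂/h₂ > λE₁/(1+λh₁). Equality gives the switch point.
λE₁h₂ = E₂ + λE₂h₁ ⇒ λ = E₂/(E₁h₂ − E₂h₁) = 8/(500 − 240) = 0.03077 per s.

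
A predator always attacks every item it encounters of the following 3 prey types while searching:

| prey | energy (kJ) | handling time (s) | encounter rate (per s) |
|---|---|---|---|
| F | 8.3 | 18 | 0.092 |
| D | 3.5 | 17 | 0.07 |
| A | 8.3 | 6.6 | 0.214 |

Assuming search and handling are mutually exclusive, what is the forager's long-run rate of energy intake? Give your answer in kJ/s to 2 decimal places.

R = Σλ_iE_i / (1 + Σλ_ih_i)
Numerator: 0.092×8.3 + 0.07×3.5 + 0.214×8.3 = 2.785
Denominator: 1 + 0.092×18 + 0.07×17 + 0.214×6.6 = 5.258
R = 2.785/5.258 = 0.5296 kJ/s

0.53 kJ/s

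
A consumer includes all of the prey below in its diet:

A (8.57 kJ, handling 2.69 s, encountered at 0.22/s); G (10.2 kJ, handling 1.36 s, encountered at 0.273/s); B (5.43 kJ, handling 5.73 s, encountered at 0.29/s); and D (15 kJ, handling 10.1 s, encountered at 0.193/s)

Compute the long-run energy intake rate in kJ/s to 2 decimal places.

1.64 kJ/s

R = Σλ_iE_i / (1 + Σλ_ih_i)
Numerator: 0.22×8.57 + 0.273×10.2 + 0.29×5.43 + 0.193×15 = 9.14
Denominator: 1 + 0.22×2.69 + 0.273×1.36 + 0.29×5.73 + 0.193×10.1 = 5.574
R = 9.14/5.574 = 1.64 kJ/s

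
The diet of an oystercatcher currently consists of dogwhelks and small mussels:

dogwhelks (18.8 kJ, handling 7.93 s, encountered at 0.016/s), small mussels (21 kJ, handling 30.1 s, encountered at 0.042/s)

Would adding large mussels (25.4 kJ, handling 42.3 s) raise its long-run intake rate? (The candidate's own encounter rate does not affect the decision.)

Yes

On dogwhelks and small mussels alone, R = ΣλE/(1+Σλh) = 1.183/2.391 = 0.4947 kJ/s.
large mussels: E/h = 25.4/42.3 = 0.6005 kJ/s.
0.6005 > 0.4947, so adding large mussels raises the average — include it.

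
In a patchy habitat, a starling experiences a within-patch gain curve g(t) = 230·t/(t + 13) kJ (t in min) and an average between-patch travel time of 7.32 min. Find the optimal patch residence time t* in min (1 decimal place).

9.8 min

Optimal t* satisfies g'(t*) = g(t*)/(T + t*).
g'(t) = 230·13/(t + 13)². Setting 230·13/(t+13)² = 230t/[(t+13)(7.32+t)] gives 13(7.32+t) = t(t+13), so t² = 13×7.32 = 95.16.
t* = √95.16 = 9.755 min.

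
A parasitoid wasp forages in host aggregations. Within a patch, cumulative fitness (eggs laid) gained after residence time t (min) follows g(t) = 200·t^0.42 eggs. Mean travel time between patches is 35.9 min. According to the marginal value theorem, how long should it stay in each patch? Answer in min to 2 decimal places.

26.00 min

Optimal t* satisfies g'(t*) = g(t*)/(T + t*).
g'(t) = 0.42·200·t^-0.58. Setting 0.42·200·t^-0.58 = 200·t^0.42/(35.9+t) gives 0.42(35.9+t) = t, so 0.58·t = 0.42×35.9.
t* = 0.42×35.9/0.58 = 26 min.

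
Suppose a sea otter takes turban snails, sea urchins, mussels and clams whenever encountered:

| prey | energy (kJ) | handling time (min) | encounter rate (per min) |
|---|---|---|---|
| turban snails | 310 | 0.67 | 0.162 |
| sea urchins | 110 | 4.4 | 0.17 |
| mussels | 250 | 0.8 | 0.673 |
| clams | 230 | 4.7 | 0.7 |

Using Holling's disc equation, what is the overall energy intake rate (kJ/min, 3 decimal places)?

70.039 kJ/min

Energy encountered per unit search time: 0.162×310 + 0.17×110 + 0.673×250 + 0.7×230 = 398.2 kJ/min.
Handling time per unit search time: 0.162×0.67 + 0.17×4.4 + 0.673×0.8 + 0.7×4.7 = 4.685.
Rate = 398.2/(1 + 4.685) = 70.04 kJ/min.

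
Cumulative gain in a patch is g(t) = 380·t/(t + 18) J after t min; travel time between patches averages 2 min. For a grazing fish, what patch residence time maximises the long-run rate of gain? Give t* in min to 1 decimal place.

6.0 min

By the marginal value theorem, leave when the instantaneous gain rate g'(t) equals the habitat-wide average g(t)/(T + t).
g'(t) = 380·18/(t + 18)². Setting 380·18/(t+18)² = 380t/[(t+18)(2+t)] gives 18(2+t) = t(t+18), so t² = 18×2 = 36.
t* = √36 = 6 min.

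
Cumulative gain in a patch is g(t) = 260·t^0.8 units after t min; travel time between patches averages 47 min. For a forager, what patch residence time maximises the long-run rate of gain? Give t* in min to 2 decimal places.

188.00 min

By the marginal value theorem, leave when the instantaneous gain rate g'(t) equals the habitat-wide average g(t)/(T + t).
g'(t) = 0.8·260·t^-0.2. Setting 0.8·260·t^-0.2 = 260·t^0.8/(47+t) gives 0.8(47+t) = t, so 0.20·t = 0.8×47.
t* = 0.8×47/0.20 = 188 min.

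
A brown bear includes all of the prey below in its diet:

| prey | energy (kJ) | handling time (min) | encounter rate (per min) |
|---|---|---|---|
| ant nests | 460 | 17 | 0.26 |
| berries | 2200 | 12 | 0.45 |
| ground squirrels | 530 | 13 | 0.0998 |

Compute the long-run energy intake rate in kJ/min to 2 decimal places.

95.94 kJ/min

R = Σλ_iE_i / (1 + Σλ_ih_i)
Numerator: 0.26×460 + 0.45×2200 + 0.0998×530 = 1162
Denominator: 1 + 0.26×17 + 0.45×12 + 0.0998×13 = 12.12
R = 1162/12.12 = 95.94 kJ/min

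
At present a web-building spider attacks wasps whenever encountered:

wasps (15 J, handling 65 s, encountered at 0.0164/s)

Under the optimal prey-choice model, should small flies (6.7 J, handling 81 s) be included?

On wasps alone, R = ΣλE/(1+Σλh) = 0.246/2.066 = 0.1191 J/s.
small flies: E/h = 6.7/81 = 0.08272 J/s.
0.08272 < 0.1191, so adding small flies would lower the average — exclude it.

No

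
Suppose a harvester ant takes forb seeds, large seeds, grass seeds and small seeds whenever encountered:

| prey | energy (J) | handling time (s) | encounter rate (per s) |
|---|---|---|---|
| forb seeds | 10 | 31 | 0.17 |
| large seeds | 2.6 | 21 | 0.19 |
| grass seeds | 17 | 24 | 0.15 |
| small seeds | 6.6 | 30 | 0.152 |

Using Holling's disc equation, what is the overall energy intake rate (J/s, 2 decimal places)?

0.31 J/s

R = (0.17×10 + 0.19×2.6 + 0.15×17 + 0.152×6.6) / (1 + 0.17×31 + 0.19×21 + 0.15×24 + 0.152×30) = 5.747/18.42 = 0.312 J/s.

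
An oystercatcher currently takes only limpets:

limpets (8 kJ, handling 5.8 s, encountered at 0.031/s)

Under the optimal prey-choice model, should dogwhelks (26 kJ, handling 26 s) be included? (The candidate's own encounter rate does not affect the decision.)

Yes

Current rate: (0.031×8)/(1 + 0.031×5.8) = 0.2102 kJ/s.
Profitability of dogwhelks: 26/26 = 1 kJ/s.
Since 1 > R, including dogwhelks increases the long-run rate.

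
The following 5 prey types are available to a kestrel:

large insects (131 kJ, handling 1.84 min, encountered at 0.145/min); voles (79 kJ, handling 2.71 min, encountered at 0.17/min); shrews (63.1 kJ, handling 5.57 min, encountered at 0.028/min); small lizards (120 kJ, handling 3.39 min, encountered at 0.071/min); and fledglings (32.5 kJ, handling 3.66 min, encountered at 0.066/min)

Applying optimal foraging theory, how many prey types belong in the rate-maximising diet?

3

Rank by E/h (kJ/min): large insects 71.2, small lizards 35.4, voles 29.2, shrews 11.3, fledglings 8.88. Include each in turn until the next type's E/h falls below the running intake rate.
Rate on top 1: 14.99. small lizards: 35.4 > 14.99 → include.
Rate on top 2: 18.25. voles: 29.2 > 18.25 → include.
Rate on top 3: 20.8. shrews: 11.3 < 20.8 → exclude; stop.
Optimal diet: large insects, small lizards, voles — 3 of 5 types.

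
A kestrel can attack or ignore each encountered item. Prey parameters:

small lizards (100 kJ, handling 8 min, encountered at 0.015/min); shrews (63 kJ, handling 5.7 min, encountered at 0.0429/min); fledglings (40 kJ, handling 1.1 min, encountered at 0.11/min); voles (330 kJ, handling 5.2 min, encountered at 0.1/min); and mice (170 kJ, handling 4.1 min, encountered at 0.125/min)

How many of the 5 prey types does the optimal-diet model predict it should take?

Rank by E/h (kJ/min): voles 63.5, mice 41.5, fledglings 36.4, small lizards 12.5, shrews 11.1. Include each in turn until the next type's E/h falls below the running intake rate.
Rate on top 1: 21.71. mice: 41.5 > 21.71 → include.
Rate on top 2: 26.69. fledglings: 36.4 > 26.69 → include.
Rate on top 3: 27.23. small lizards: 12.5 < 27.23 → exclude; stop.
Optimal diet: voles, mice, fledglings — 3 of 5 types.

3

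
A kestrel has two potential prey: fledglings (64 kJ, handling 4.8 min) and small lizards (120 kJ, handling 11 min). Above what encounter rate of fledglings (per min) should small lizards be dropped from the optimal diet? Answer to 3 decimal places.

0.938 per min

Drop small lizards once their profitability E₂/h₂ falls below the rate achievable on fledglings alone: E₂/h₂ = λE₁/(1 + λh₁).
Solve for λ: λE₁h₂ = E₂(1 + λh₁) → λ(E₁h₂ − E₂h₁) = E₂ → λ = E₂/(E₁h₂ − E₂h₁).
λ = 120/(64×11 − 120×4.8) = 120/128 = 0.9375 per min.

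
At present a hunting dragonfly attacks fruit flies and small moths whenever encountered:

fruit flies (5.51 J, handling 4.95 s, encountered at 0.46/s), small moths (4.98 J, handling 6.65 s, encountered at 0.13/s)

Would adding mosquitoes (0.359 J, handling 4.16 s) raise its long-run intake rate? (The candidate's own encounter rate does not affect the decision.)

Intake rate on the current diet: R = (0.46×5.51 + 0.13×4.98) / (1 + 0.46×4.95 + 0.13×6.65) = 3.182/4.142 = 0.7683 J/s.
Profitability of mosquitoes: 0.359/4.16 = 0.0863 J/s.
Since 0.0863 < R, time spent handling mosquitoes is better spent searching.

No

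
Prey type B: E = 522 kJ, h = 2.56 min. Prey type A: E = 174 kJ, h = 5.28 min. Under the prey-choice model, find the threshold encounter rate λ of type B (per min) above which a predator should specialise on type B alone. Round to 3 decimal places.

0.075 per min

Drop type A once their profitability E₂/h₂ falls below the rate achievable on type B alone: E₂/h₂ = λE₁/(1 + λh₁).
Solve for λ: λE₁h₂ = E₂(1 + λh₁) → λ(E₁h₂ − E₂h₁) = E₂ → λ = E₂/(E₁h₂ − E₂h₁).
λ = 174/(522×5.28 − 174×2.56) = 174/2311 = 0.0753 per min.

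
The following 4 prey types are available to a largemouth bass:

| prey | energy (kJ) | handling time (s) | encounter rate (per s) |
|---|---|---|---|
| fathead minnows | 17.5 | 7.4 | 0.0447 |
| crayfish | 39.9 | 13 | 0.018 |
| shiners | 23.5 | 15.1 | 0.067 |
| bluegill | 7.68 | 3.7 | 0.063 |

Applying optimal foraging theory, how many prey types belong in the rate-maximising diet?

4

Rank by E/h (kJ/s): crayfish 3.07, fathead minnows 2.36, bluegill 2.08, shiners 1.56. Include each in turn until the next type's E/h falls below the running intake rate.
Rate on top 1: 0.582. fathead minnows: 2.36 > 0.582 → include.
Rate on top 2: 0.9589. bluegill: 2.08 > 0.9589 → include.
Rate on top 3: 1.104. shiners: 1.56 > 1.104 → include.
Optimal diet: crayfish, fathead minnows, bluegill, shiners — 4 of 4 types.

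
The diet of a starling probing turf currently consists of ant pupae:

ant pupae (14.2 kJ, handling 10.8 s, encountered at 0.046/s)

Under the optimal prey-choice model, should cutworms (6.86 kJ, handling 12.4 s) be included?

Current rate: (0.046×14.2)/(1 + 0.046×10.8) = 0.4364 kJ/s.
Profitability of cutworms: 6.86/12.4 = 0.5532 kJ/s.
Since 0.5532 > R, including cutworms increases the long-run rate.

Yes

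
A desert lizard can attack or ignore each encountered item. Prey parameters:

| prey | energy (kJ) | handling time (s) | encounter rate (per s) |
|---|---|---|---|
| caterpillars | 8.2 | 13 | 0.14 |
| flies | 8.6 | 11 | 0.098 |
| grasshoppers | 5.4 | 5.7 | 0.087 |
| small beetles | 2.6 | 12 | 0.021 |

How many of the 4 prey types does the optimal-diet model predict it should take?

3

Profitabilities (E/h, kJ/s): grasshoppers 0.947, flies 0.782, caterpillars 0.631, small beetles 0.217. Add prey in this order while the next type's profitability exceeds the intake rate on those already taken.
Rate on top 1: 0.3141. flies: 0.782 > 0.3141 → include.
Rate on top 2: 0.51. caterpillars: 0.631 > 0.51 → include.
Rate on top 3: 0.56. small beetles: 0.217 < 0.56 → exclude; stop.
Optimal diet: grasshoppers, flies, caterpillars — 3 of 4 types.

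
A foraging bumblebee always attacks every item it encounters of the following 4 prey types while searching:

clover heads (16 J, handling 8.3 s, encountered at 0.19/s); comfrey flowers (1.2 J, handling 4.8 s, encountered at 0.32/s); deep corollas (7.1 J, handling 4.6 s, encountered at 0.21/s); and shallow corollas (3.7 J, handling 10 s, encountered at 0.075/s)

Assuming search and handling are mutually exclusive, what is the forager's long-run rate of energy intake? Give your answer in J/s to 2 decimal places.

R = Σλ_iE_i / (1 + Σλ_ih_i)
Numerator: 0.19×16 + 0.32×1.2 + 0.21×7.1 + 0.075×3.7 = 5.192
Denominator: 1 + 0.19×8.3 + 0.32×4.8 + 0.21×4.6 + 0.075×10 = 5.829
R = 5.192/5.829 = 0.8908 J/s

0.89 J/s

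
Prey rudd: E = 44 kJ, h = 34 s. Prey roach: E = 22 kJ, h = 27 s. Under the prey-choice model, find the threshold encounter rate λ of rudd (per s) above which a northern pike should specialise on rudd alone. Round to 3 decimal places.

Drop roach once their profitability E₂/h₂ falls below the rate achievable on rudd alone: E₂/h₂ = λE₁/(1 + λh₁).
Solve for λ: λE₁h₂ = E₂(1 + λh₁) → λ(E₁h₂ − E₂h₁) = E₂ → λ = E₂/(E₁h₂ − E₂h₁).
λ = 22/(44×27 − 22×34) = 22/440 = 0.05 per s.

0.050 per s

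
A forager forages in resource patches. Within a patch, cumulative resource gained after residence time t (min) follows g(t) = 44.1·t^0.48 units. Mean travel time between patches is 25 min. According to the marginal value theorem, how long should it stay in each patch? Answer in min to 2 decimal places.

Optimal t* satisfies g'(t*) = g(t*)/(T + t*).
g'(t) = 0.48·44.1·t^-0.52. Setting 0.48·44.1·t^-0.52 = 44.1·t^0.48/(25+t) gives 0.48(25+t) = t, so 0.52·t = 0.48×25.
t* = 0.48×25/0.52 = 23.08 min.

23.08 min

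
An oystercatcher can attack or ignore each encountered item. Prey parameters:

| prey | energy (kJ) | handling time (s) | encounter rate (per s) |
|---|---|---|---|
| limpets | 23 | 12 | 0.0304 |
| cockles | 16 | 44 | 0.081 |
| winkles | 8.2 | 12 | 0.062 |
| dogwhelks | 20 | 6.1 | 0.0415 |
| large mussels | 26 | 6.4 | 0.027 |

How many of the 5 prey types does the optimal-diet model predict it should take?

3

E/h in descending order: large mussels 4.06, dogwhelks 3.28, limpets 1.92, winkles 0.683, cockles 0.364 kJ/s. The optimal diet is the largest prefix of this list for which every included type satisfies E_i/h_i > R on the types above it.
Rate on top 1: 0.5986. dogwhelks: 3.28 > 0.5986 → include.
Rate on top 2: 1.074. limpets: 1.92 > 1.074 → include.
Rate on top 3: 1.246. winkles: 0.683 < 1.246 → exclude; stop.
Optimal diet: large mussels, dogwhelks, limpets — 3 of 5 types.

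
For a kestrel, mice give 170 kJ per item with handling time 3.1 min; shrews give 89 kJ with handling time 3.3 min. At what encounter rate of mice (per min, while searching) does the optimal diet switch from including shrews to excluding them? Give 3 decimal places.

0.312 per min

The zero-one rule: include shrews iff E₂/h₂ > λE₁/(1+λh₁). Equality gives the switch point.
λE₁h₂ = E₂ + λE₂h₁ ⇒ λ = E₂/(E₁h₂ − E₂h₁) = 89/(561 − 275.9) = 0.3122 per min.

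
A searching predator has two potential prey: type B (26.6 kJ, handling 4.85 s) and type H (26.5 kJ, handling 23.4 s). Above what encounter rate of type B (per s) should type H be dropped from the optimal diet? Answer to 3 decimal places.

0.054 per s

Drop type H once their profitability E₂/h₂ falls below the rate achievable on type B alone: E₂/h₂ = λE₁/(1 + λh₁).
Solve for λ: λE₁h₂ = E₂(1 + λh₁) → λ(E₁h₂ − E₂h₁) = E₂ → λ = E₂/(E₁h₂ − E₂h₁).
λ = 26.5/(26.6×23.4 − 26.5×4.85) = 26.5/493.9 = 0.05365 per s.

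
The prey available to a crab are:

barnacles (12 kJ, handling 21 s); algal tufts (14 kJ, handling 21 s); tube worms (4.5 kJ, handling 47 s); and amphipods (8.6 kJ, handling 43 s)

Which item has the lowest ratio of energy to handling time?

tube worms

Profitability E/h (kJ/s): barnacles = 12/21 = 0.571, algal tufts = 14/21 = 0.667, tube worms = 4.5/47 = 0.0957, amphipods = 8.6/43 = 0.2.
Ranked: algal tufts > barnacles > amphipods > tube worms.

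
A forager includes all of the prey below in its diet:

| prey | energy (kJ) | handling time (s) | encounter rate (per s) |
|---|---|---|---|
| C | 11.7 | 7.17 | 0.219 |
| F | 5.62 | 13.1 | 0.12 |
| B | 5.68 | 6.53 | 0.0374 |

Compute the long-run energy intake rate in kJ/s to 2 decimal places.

Energy encountered per unit search time: 0.219×11.7 + 0.12×5.62 + 0.0374×5.68 = 3.449 kJ/s.
Handling time per unit search time: 0.219×7.17 + 0.12×13.1 + 0.0374×6.53 = 3.386.
Rate = 3.449/(1 + 3.386) = 0.7863 kJ/s.

0.79 kJ/s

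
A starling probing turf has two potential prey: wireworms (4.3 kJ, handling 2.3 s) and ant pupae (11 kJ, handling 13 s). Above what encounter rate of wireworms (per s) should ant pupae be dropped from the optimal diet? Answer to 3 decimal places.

Drop ant pupae once their profitability E₂/h₂ falls below the rate achievable on wireworms alone: E₂/h₂ = λE₁/(1 + λh₁).
Solve for λ: λE₁h₂ = E₂(1 + λh₁) → λ(E₁h₂ − E₂h₁) = E₂ → λ = E₂/(E₁h₂ − E₂h₁).
λ = 11/(4.3×13 − 11×2.3) = 11/30.6 = 0.3595 per s.

0.359 per s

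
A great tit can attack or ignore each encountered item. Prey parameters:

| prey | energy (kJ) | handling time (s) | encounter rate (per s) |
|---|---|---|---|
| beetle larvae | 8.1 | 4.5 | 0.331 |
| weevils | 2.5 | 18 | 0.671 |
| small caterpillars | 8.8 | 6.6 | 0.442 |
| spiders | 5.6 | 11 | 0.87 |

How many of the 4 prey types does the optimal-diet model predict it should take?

E/h in descending order: beetle larvae 1.8, small caterpillars 1.33, spiders 0.509, weevils 0.139 kJ/s. The optimal diet is the largest prefix of this list for which every included type satisfies E_i/h_i > R on the types above it.
Rate on top 1: 1.077. small caterpillars: 1.33 > 1.077 → include.
Rate on top 2: 1.215. spiders: 0.509 < 1.215 → exclude; stop.
Optimal diet: beetle larvae, small caterpillars — 2 of 4 types.

2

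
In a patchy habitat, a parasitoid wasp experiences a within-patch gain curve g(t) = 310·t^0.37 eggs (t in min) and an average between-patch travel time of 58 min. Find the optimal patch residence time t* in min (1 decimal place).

34.1 min

Maximise g(t)/(T+t): set derivative to zero → g'(t)(T+t) = g(t).
g'(t) = 0.37·310·t^-0.63. Setting 0.37·310·t^-0.63 = 310·t^0.37/(58+t) gives 0.37(58+t) = t, so 0.63·t = 0.37×58.
t* = 0.37×58/0.63 = 34.06 min.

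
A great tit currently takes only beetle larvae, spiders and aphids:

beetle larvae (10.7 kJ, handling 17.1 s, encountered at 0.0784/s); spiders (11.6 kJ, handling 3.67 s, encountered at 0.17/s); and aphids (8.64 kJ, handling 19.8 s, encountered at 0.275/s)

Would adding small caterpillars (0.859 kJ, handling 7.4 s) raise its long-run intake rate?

Intake rate on the current diet: R = (0.0784×10.7 + 0.17×11.6 + 0.275×8.64) / (1 + 0.0784×17.1 + 0.17×3.67 + 0.275×19.8) = 5.187/8.41 = 0.6168 kJ/s.
Profitability of small caterpillars: 0.859/7.4 = 0.1161 kJ/s.
Since 0.1161 < R, time spent handling small caterpillars is better spent searching.

No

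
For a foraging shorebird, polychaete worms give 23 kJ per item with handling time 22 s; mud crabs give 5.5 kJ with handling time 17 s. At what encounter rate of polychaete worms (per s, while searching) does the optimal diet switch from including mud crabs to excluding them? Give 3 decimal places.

0.020 per s

Drop mud crabs once their profitability E₂/h₂ falls below the rate achievable on polychaete worms alone: E₂/h₂ = λE₁/(1 + λh₁).
Solve for λ: λE₁h₂ = E₂(1 + λh₁) → λ(E₁h₂ − E₂h₁) = E₂ → λ = E₂/(E₁h₂ − E₂h₁).
λ = 5.5/(23×17 − 5.5×22) = 5.5/270 = 0.02037 per s.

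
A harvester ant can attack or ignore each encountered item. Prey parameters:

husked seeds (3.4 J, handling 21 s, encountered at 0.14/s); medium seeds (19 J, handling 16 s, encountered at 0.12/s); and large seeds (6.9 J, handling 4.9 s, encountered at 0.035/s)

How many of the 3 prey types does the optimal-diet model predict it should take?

2

E/h in descending order: large seeds 1.41, medium seeds 1.19, husked seeds 0.162 J/s. The optimal diet is the largest prefix of this list for which every included type satisfies E_i/h_i > R on the types above it.
Rate on top 1: 0.2061. medium seeds: 1.19 > 0.2061 → include.
Rate on top 2: 0.8156. husked seeds: 0.162 < 0.8156 → exclude; stop.
Optimal diet: large seeds, medium seeds — 2 of 3 types.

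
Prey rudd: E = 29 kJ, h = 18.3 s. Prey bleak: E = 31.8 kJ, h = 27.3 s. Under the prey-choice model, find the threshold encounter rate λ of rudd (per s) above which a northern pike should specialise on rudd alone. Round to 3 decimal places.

Drop bleak once their profitability E₂/h₂ falls below the rate achievable on rudd alone: E₂/h₂ = λE₁/(1 + λh₁).
Solve for λ: λE₁h₂ = E₂(1 + λh₁) → λ(E₁h₂ − E₂h₁) = E₂ → λ = E₂/(E₁h₂ − E₂h₁).
λ = 31.8/(29×27.3 − 31.8×18.3) = 31.8/209.8 = 0.1516 per s.

0.152 per s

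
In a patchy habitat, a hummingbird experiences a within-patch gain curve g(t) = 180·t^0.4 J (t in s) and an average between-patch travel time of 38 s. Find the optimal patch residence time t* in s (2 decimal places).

25.33 s

Maximise g(t)/(T+t): set derivative to zero → g'(t)(T+t) = g(t).
g'(t) = 0.4·180·t^-0.6. Setting 0.4·180·t^-0.6 = 180·t^0.4/(38+t) gives 0.4(38+t) = t, so 0.60·t = 0.4×38.
t* = 0.4×38/0.60 = 25.33 s.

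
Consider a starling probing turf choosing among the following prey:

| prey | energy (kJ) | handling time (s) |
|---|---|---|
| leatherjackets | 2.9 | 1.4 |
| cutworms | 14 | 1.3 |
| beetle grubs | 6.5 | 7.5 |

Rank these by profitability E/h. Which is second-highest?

leatherjackets

Profitability E/h (kJ/s): leatherjackets = 2.9/1.4 = 2.07, cutworms = 14/1.3 = 10.8, beetle grubs = 6.5/7.5 = 0.867.
Ranked: cutworms > leatherjackets > beetle grubs.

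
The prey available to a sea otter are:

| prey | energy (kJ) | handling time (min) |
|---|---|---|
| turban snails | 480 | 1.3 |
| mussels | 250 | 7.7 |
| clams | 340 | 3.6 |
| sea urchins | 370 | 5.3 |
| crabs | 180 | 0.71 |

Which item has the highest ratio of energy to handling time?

Profitability E/h (kJ/min): turban snails = 480/1.3 = 369, mussels = 250/7.7 = 32.5, clams = 340/3.6 = 94.4, sea urchins = 370/5.3 = 69.8, crabs = 180/0.71 = 254.
Ranked: turban snails > crabs > clams > sea urchins > mussels.

turban snails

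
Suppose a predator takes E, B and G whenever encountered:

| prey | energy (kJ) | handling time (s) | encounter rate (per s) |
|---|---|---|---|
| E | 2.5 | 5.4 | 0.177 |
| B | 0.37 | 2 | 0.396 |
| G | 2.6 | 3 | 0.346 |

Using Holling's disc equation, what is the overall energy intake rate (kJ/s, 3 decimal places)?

0.393 kJ/s

Energy encountered per unit search time: 0.177×2.5 + 0.396×0.37 + 0.346×2.6 = 1.489 kJ/s.
Handling time per unit search time: 0.177×5.4 + 0.396×2 + 0.346×3 = 2.786.
Rate = 1.489/(1 + 2.786) = 0.3932 kJ/s.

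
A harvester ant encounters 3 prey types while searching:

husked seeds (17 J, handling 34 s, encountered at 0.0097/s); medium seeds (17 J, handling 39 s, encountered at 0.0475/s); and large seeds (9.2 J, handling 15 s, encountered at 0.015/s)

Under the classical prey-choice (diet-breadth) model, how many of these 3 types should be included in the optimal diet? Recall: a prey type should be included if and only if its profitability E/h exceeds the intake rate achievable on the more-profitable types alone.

3

Rank by E/h (J/s): large seeds 0.613, husked seeds 0.5, medium seeds 0.436. Include each in turn until the next type's E/h falls below the running intake rate.
Rate on top 1: 0.1127. husked seeds: 0.5 > 0.1127 → include.
Rate on top 2: 0.1948. medium seeds: 0.436 > 0.1948 → include.
Optimal diet: large seeds, husked seeds, medium seeds — 3 of 3 types.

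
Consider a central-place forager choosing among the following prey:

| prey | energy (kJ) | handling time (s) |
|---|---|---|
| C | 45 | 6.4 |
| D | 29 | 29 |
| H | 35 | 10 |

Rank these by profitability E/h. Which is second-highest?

In descending order of E/h:
C: 45/6.4 = 7.03 kJ/s
H: 35/10 = 3.5 kJ/s
D: 29/29 = 1 kJ/s

H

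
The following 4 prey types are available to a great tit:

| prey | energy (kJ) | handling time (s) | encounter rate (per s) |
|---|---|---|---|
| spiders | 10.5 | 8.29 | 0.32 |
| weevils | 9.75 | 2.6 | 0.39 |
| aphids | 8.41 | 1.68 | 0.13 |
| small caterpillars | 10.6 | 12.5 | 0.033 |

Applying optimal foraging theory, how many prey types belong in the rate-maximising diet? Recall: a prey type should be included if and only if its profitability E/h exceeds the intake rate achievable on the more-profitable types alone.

2

Rank by E/h (kJ/s): aphids 5.01, weevils 3.75, spiders 1.27, small caterpillars 0.848. Include each in turn until the next type's E/h falls below the running intake rate.
Rate on top 1: 0.8973. weevils: 3.75 > 0.8973 → include.
Rate on top 2: 2.193. spiders: 1.27 < 2.193 → exclude; stop.
Optimal diet: aphids, weevils — 2 of 4 types.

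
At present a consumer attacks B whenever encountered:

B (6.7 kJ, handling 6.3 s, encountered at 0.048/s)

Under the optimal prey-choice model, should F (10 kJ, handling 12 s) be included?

Intake rate on the current diet: R = (0.048×6.7) / (1 + 0.048×6.3) = 0.3216/1.302 = 0.2469 kJ/s.
Profitability of F: 10/12 = 0.8333 kJ/s.
0.8333 > 0.2469, so adding F raises the average — include it.

Yes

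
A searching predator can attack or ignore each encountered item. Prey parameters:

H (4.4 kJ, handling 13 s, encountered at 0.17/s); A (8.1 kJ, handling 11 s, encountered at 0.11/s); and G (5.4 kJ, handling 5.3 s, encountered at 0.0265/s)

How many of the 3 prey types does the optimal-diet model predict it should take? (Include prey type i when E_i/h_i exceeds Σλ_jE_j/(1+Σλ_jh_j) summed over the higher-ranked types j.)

2

Profitabilities (E/h, kJ/s): G 1.02, A 0.736, H 0.338. Add prey in this order while the next type's profitability exceeds the intake rate on those already taken.
Rate on top 1: 0.1255. A: 0.736 > 0.1255 → include.
Rate on top 2: 0.44. H: 0.338 < 0.44 → exclude; stop.
Optimal diet: G, A — 2 of 3 types.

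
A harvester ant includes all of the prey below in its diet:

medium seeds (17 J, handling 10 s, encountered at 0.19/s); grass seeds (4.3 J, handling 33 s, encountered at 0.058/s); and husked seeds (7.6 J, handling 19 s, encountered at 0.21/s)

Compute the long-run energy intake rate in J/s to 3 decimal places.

0.576 J/s

R = Σλ_iE_i / (1 + Σλ_ih_i)
Numerator: 0.19×17 + 0.058×4.3 + 0.21×7.6 = 5.075
Denominator: 1 + 0.19×10 + 0.058×33 + 0.21×19 = 8.804
R = 5.075/8.804 = 0.5765 J/s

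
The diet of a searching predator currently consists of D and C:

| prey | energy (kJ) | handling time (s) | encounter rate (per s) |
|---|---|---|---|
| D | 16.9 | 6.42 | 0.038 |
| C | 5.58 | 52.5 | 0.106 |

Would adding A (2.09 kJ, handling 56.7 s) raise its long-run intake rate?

Intake rate on the current diet: R = (0.038×16.9 + 0.106×5.58) / (1 + 0.038×6.42 + 0.106×52.5) = 1.234/6.809 = 0.1812 kJ/s.
A: E/h = 2.09/56.7 = 0.03686 kJ/s.
0.03686 < 0.1812, so adding A would lower the average — exclude it.

No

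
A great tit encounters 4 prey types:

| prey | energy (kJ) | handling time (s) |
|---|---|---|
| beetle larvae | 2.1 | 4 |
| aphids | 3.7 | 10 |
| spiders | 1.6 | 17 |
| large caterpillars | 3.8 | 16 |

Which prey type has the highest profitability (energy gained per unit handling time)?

Profitability E/h (kJ/s): beetle larvae = 2.1/4 = 0.525, aphids = 3.7/10 = 0.37, spiders = 1.6/17 = 0.0941, large caterpillars = 3.8/16 = 0.237.
Ranked: beetle larvae > aphids > large caterpillars > spiders.

beetle larvae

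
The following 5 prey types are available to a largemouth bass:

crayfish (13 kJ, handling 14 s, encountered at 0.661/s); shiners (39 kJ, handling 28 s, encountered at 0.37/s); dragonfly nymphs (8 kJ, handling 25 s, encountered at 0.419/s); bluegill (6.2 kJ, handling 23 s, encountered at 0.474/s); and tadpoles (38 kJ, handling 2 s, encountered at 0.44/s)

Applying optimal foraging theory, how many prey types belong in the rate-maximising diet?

1

Rank by E/h (kJ/s): tadpoles 19, shiners 1.39, crayfish 0.929, dragonfly nymphs 0.32, bluegill 0.27. Include each in turn until the next type's E/h falls below the running intake rate.
Rate on top 1: 8.894. shiners: 1.39 < 8.894 → exclude; stop.
Optimal diet: tadpoles — 1 of 5 types.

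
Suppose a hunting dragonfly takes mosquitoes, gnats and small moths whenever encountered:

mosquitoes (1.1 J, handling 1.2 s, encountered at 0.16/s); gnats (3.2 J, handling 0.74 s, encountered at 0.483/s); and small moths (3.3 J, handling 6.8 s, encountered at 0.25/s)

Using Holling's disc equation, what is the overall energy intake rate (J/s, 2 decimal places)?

0.78 J/s

Energy encountered per unit search time: 0.16×1.1 + 0.483×3.2 + 0.25×3.3 = 2.547 J/s.
Handling time per unit search time: 0.16×1.2 + 0.483×0.74 + 0.25×6.8 = 2.249.
Rate = 2.547/(1 + 2.249) = 0.7837 J/s.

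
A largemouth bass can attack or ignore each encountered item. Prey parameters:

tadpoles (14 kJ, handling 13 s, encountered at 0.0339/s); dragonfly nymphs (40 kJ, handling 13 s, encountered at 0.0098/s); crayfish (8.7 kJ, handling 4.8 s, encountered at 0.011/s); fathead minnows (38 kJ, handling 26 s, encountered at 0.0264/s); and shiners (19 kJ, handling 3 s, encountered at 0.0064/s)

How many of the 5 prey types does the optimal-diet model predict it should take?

Rank by E/h (kJ/s): shiners 6.33, dragonfly nymphs 3.08, crayfish 1.81, fathead minnows 1.46, tadpoles 1.08. Include each in turn until the next type's E/h falls below the running intake rate.
Rate on top 1: 0.1193. dragonfly nymphs: 3.08 > 0.1193 → include.
Rate on top 2: 0.4479. crayfish: 1.81 > 0.4479 → include.
Rate on top 3: 0.508. fathead minnows: 1.46 > 0.508 → include.
Rate on top 4: 0.8551. tadpoles: 1.08 > 0.8551 → include.
Optimal diet: shiners, dragonfly nymphs, crayfish, fathead minnows, tadpoles — 5 of 5 types.

5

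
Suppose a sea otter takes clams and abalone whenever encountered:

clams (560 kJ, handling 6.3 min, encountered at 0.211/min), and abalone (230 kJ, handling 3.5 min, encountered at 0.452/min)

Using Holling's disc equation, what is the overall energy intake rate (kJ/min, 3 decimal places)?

R = Σλ_iE_i / (1 + Σλ_ih_i)
Numerator: 0.211×560 + 0.452×230 = 222.1
Denominator: 1 + 0.211×6.3 + 0.452×3.5 = 3.911
R = 222.1/3.911 = 56.79 kJ/min

56.789 kJ/min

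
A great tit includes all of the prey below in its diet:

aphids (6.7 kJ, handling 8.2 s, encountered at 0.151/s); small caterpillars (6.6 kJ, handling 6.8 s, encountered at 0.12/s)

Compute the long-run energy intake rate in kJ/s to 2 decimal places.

0.59 kJ/s

Energy encountered per unit search time: 0.151×6.7 + 0.12×6.6 = 1.804 kJ/s.
Handling time per unit search time: 0.151×8.2 + 0.12×6.8 = 2.054.
Rate = 1.804/(1 + 2.054) = 0.5906 kJ/s.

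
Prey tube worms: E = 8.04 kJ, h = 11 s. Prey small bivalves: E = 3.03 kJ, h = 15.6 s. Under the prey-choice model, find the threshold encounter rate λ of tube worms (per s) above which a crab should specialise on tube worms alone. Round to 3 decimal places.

0.033 per s

The zero-one rule: include small bivalves iff E₂/h₂ > λE₁/(1+λh₁). Equality gives the switch point.
λE₁h₂ = E₂ + λE₂h₁ ⇒ λ = E₂/(E₁h₂ − E₂h₁) = 3.03/(125.4 − 33.33) = 0.0329 per s.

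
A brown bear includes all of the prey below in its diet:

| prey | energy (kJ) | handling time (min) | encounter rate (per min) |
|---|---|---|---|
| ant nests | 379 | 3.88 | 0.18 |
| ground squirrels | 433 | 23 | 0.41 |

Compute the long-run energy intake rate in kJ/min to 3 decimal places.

22.083 kJ/min

Energy encountered per unit search time: 0.18×379 + 0.41×433 = 245.8 kJ/min.
Handling time per unit search time: 0.18×3.88 + 0.41×23 = 10.13.
Rate = 245.8/(1 + 10.13) = 22.08 kJ/min.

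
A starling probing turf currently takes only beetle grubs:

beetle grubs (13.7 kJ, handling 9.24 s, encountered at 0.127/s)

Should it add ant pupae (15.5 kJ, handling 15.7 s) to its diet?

Yes

Intake rate on the current diet: R = (0.127×13.7) / (1 + 0.127×9.24) = 1.74/2.173 = 0.8005 kJ/s.
Profitability of ant pupae: 15.5/15.7 = 0.9873 kJ/s.
0.9873 > 0.8005, so adding ant pupae raises the average — include it.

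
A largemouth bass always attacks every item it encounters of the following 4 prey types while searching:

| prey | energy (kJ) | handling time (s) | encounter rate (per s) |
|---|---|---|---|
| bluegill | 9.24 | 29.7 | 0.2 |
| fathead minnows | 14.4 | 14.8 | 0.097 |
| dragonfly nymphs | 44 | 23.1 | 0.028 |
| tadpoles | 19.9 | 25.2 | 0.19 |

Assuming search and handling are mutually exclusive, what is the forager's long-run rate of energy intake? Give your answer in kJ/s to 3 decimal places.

0.598 kJ/s

R = Σλ_iE_i / (1 + Σλ_ih_i)
Numerator: 0.2×9.24 + 0.097×14.4 + 0.028×44 + 0.19×19.9 = 8.258
Denominator: 1 + 0.2×29.7 + 0.097×14.8 + 0.028×23.1 + 0.19×25.2 = 13.81
R = 8.258/13.81 = 0.5979 kJ/s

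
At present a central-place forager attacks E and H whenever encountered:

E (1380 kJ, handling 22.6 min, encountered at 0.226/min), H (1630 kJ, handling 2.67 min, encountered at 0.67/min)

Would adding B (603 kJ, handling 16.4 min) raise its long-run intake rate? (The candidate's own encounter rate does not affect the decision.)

No

Current rate: (0.226×1380 + 0.67×1630)/(1 + 0.226×22.6 + 0.67×2.67) = 177.8 kJ/min.
B: E/h = 603/16.4 = 36.77 kJ/min.
36.77 < 177.8, so adding B would lower the average — exclude it.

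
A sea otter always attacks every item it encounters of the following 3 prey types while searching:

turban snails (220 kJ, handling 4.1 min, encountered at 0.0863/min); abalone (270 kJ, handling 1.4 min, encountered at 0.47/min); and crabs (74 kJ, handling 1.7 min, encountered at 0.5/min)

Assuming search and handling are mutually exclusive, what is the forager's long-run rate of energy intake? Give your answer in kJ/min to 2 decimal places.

Energy encountered per unit search time: 0.0863×220 + 0.47×270 + 0.5×74 = 182.9 kJ/min.
Handling time per unit search time: 0.0863×4.1 + 0.47×1.4 + 0.5×1.7 = 1.862.
Rate = 182.9/(1 + 1.862) = 63.91 kJ/min.

63.91 kJ/min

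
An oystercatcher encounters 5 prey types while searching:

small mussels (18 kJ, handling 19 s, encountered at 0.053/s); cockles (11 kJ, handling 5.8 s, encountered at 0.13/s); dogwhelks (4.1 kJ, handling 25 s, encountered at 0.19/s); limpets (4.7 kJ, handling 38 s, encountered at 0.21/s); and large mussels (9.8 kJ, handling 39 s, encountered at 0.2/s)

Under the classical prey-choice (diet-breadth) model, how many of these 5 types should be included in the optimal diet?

Rank by E/h (kJ/s): cockles 1.9, small mussels 0.947, large mussels 0.251, dogwhelks 0.164, limpets 0.124. Include each in turn until the next type's E/h falls below the running intake rate.
Rate on top 1: 0.8153. small mussels: 0.947 > 0.8153 → include.
Rate on top 2: 0.8635. large mussels: 0.251 < 0.8635 → exclude; stop.
Optimal diet: cockles, small mussels — 2 of 5 types.

2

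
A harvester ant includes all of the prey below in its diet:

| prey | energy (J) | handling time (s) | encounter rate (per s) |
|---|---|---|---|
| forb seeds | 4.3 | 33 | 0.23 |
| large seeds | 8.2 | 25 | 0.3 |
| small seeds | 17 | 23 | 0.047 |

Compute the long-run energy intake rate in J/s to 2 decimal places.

R = Σλ_iE_i / (1 + Σλ_ih_i)
Numerator: 0.23×4.3 + 0.3×8.2 + 0.047×17 = 4.248
Denominator: 1 + 0.23×33 + 0.3×25 + 0.047×23 = 17.17
R = 4.248/17.17 = 0.2474 J/s

0.25 J/s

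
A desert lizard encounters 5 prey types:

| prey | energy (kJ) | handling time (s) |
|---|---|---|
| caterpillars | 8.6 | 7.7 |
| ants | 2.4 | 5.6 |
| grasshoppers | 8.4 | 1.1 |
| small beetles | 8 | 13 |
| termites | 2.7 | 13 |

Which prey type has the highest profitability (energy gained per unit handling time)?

Profitability E/h (kJ/s): caterpillars = 8.6/7.7 = 1.12, ants = 2.4/5.6 = 0.429, grasshoppers = 8.4/1.1 = 7.64, small beetles = 8/13 = 0.615, termites = 2.7/13 = 0.208.
Ranked: grasshoppers > caterpillars > small beetles > ants > termites.

grasshoppers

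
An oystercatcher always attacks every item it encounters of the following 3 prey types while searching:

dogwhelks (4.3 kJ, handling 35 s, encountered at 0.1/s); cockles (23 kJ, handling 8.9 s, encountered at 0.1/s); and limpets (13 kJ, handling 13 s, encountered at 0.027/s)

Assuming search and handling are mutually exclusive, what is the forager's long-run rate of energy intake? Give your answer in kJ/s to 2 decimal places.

R = (0.1×4.3 + 0.1×23 + 0.027×13) / (1 + 0.1×35 + 0.1×8.9 + 0.027×13) = 3.081/5.741 = 0.5367 kJ/s.

0.54 kJ/s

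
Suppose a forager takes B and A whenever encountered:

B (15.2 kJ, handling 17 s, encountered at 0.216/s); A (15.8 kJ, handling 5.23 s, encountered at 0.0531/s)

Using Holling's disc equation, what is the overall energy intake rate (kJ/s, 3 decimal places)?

R = Σλ_iE_i / (1 + Σλ_ih_i)
Numerator: 0.216×15.2 + 0.0531×15.8 = 4.122
Denominator: 1 + 0.216×17 + 0.0531×5.23 = 4.95
R = 4.122/4.95 = 0.8328 kJ/s

0.833 kJ/s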